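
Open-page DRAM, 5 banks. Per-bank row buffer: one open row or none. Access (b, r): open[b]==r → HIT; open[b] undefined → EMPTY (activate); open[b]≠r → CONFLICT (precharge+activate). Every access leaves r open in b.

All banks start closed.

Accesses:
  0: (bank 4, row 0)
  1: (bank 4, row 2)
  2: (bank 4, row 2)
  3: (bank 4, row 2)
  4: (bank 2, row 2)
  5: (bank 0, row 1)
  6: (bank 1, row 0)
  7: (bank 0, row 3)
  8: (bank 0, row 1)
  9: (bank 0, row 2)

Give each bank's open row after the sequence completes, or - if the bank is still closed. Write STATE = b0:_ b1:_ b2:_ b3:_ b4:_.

STATE = b0:2 b1:0 b2:2 b3:- b4:2

step 0: bank4 None->0 [EMPTY]
step 1: bank4 0->2 [CONFLICT]
step 2: bank4 2->2 [HIT]
step 3: bank4 2->2 [HIT]
step 4: bank2 None->2 [EMPTY]
step 5: bank0 None->1 [EMPTY]
step 6: bank1 None->0 [EMPTY]
step 7: bank0 1->3 [CONFLICT]
step 8: bank0 3->1 [CONFLICT]
step 9: bank0 1->2 [CONFLICT]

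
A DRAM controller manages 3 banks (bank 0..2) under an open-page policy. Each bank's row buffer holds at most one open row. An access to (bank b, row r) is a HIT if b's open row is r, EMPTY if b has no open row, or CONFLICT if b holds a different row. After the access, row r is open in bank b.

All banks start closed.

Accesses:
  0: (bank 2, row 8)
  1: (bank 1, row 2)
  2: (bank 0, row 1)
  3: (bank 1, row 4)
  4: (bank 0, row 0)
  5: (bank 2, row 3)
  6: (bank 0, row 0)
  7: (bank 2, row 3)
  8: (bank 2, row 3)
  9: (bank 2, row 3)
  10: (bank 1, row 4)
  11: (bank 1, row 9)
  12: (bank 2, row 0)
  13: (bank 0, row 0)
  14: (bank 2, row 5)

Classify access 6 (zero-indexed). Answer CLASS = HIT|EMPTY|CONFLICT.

step 0: bank2 None->8 [EMPTY]
step 1: bank1 None->2 [EMPTY]
step 2: bank0 None->1 [EMPTY]
step 3: bank1 2->4 [CONFLICT]
step 4: bank0 1->0 [CONFLICT]
step 5: bank2 8->3 [CONFLICT]
step 6: bank0 0->0 [HIT]
step 7: bank2 3->3 [HIT]
step 8: bank2 3->3 [HIT]
step 9: bank2 3->3 [HIT]
step 10: bank1 4->4 [HIT]
step 11: bank1 4->9 [CONFLICT]
step 12: bank2 3->0 [CONFLICT]
step 13: bank0 0->0 [HIT]
step 14: bank2 0->5 [CONFLICT]

CLASS = HIT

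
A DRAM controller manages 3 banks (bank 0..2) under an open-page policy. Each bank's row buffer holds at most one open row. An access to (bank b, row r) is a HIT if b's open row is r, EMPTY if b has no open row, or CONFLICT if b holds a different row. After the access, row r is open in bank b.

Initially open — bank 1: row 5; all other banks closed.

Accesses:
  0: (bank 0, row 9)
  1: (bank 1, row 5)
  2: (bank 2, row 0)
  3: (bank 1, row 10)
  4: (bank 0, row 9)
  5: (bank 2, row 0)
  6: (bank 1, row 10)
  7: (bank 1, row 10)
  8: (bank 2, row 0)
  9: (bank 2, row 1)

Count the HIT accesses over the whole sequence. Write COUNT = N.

COUNT = 6

0: bank 0 row 9 — prev None → EMPTY
1: bank 1 row 5 — prev 5 → HIT
2: bank 2 row 0 — prev None → EMPTY
3: bank 1 row 10 — prev 5 → CONFLICT
4: bank 0 row 9 — prev 9 → HIT
5: bank 2 row 0 — prev 0 → HIT
6: bank 1 row 10 — prev 10 → HIT
7: bank 1 row 10 — prev 10 → HIT
8: bank 2 row 0 — prev 0 → HIT
9: bank 2 row 1 — prev 0 → CONFLICT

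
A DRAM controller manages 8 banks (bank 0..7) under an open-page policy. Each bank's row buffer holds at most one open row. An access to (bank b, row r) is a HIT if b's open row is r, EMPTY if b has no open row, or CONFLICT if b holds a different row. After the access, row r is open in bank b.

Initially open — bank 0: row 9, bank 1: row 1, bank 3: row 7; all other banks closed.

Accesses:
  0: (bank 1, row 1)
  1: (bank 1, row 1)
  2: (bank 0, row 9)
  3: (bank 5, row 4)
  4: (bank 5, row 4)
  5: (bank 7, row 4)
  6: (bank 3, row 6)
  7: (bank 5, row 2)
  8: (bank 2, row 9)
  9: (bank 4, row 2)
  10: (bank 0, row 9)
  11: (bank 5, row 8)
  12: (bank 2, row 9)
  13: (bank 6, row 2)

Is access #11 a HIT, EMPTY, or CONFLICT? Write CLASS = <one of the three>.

CLASS = CONFLICT

0: bank 1 row 1 — prev 1 → HIT
1: bank 1 row 1 — prev 1 → HIT
2: bank 0 row 9 — prev 9 → HIT
3: bank 5 row 4 — prev None → EMPTY
4: bank 5 row 4 — prev 4 → HIT
5: bank 7 row 4 — prev None → EMPTY
6: bank 3 row 6 — prev 7 → CONFLICT
7: bank 5 row 2 — prev 4 → CONFLICT
8: bank 2 row 9 — prev None → EMPTY
9: bank 4 row 2 — prev None → EMPTY
10: bank 0 row 9 — prev 9 → HIT
11: bank 5 row 8 — prev 2 → CONFLICT
12: bank 2 row 9 — prev 9 → HIT
13: bank 6 row 2 — prev None → EMPTY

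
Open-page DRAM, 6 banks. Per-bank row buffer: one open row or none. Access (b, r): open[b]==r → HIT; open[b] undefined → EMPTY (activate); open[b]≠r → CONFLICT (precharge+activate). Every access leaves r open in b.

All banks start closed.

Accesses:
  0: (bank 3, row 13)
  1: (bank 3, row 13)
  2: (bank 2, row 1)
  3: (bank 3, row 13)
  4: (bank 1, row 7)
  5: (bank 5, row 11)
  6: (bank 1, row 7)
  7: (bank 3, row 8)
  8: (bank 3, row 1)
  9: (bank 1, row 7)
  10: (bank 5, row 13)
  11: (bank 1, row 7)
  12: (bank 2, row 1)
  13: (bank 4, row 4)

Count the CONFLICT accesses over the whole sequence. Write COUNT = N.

COUNT = 3

step 0: bank3 None->13 [EMPTY]
step 1: bank3 13->13 [HIT]
step 2: bank2 None->1 [EMPTY]
step 3: bank3 13->13 [HIT]
step 4: bank1 None->7 [EMPTY]
step 5: bank5 None->11 [EMPTY]
step 6: bank1 7->7 [HIT]
step 7: bank3 13->8 [CONFLICT]
step 8: bank3 8->1 [CONFLICT]
step 9: bank1 7->7 [HIT]
step 10: bank5 11->13 [CONFLICT]
step 11: bank1 7->7 [HIT]
step 12: bank2 1->1 [HIT]
step 13: bank4 None->4 [EMPTY]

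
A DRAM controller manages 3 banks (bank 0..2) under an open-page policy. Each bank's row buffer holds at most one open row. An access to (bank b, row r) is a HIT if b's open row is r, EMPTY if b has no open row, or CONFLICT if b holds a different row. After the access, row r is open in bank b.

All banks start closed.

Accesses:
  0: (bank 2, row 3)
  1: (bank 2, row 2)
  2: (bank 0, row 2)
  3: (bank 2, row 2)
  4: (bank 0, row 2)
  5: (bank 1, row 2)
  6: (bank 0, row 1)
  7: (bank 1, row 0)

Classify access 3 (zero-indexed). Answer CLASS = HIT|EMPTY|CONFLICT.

#0 (2,3) E
#1 (2,2) C  (was 3)
#2 (0,2) E
#3 (2,2) H  (was 2)
#4 (0,2) H  (was 2)
#5 (1,2) E
#6 (0,1) C  (was 2)
#7 (1,0) C  (was 2)

CLASS = HIT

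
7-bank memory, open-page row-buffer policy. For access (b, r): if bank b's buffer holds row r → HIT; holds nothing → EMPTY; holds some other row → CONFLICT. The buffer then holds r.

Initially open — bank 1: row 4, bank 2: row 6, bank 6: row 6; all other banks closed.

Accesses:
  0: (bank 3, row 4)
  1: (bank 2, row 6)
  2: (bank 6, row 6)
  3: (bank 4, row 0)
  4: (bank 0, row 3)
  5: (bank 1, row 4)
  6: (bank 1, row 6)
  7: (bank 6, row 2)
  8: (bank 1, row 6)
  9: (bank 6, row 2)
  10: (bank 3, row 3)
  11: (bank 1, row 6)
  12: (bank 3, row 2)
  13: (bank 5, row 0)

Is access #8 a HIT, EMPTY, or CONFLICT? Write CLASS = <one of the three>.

CLASS = HIT

  [0] b3 r4: no row ⇒ E
  [1] b2 r6: had r6 ⇒ H
  [2] b6 r6: had r6 ⇒ H
  [3] b4 r0: no row ⇒ E
  [4] b0 r3: no row ⇒ E
  [5] b1 r4: had r4 ⇒ H
  [6] b1 r6: had r4 ⇒ C
  [7] b6 r2: had r6 ⇒ C
  [8] b1 r6: had r6 ⇒ H
  [9] b6 r2: had r2 ⇒ H
  [10] b3 r3: had r4 ⇒ C
  [11] b1 r6: had r6 ⇒ H
  [12] b3 r2: had r3 ⇒ C
  [13] b5 r0: no row ⇒ E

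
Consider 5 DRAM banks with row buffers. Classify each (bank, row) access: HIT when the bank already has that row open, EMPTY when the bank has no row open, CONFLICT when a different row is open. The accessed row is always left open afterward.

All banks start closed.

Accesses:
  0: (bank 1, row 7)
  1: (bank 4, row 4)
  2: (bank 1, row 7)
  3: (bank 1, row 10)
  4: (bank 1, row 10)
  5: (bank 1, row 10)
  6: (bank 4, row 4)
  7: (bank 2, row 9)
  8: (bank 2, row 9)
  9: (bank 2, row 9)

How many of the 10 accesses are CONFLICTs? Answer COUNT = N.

step 0: bank1 None->7 [EMPTY]
step 1: bank4 None->4 [EMPTY]
step 2: bank1 7->7 [HIT]
step 3: bank1 7->10 [CONFLICT]
step 4: bank1 10->10 [HIT]
step 5: bank1 10->10 [HIT]
step 6: bank4 4->4 [HIT]
step 7: bank2 None->9 [EMPTY]
step 8: bank2 9->9 [HIT]
step 9: bank2 9->9 [HIT]

COUNT = 1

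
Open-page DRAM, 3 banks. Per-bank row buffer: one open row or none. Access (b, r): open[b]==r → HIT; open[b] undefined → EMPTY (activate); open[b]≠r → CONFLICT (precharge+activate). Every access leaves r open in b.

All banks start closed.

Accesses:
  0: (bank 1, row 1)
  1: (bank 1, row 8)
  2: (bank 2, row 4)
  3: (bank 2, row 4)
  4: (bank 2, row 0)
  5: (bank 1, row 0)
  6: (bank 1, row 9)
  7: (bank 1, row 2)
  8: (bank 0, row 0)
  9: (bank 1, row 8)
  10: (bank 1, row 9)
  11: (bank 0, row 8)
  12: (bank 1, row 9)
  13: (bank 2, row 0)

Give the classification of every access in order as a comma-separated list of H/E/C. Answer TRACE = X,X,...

  [0] b1 r1: no row ⇒ E
  [1] b1 r8: had r1 ⇒ C
  [2] b2 r4: no row ⇒ E
  [3] b2 r4: had r4 ⇒ H
  [4] b2 r0: had r4 ⇒ C
  [5] b1 r0: had r8 ⇒ C
  [6] b1 r9: had r0 ⇒ C
  [7] b1 r2: had r9 ⇒ C
  [8] b0 r0: no row ⇒ E
  [9] b1 r8: had r2 ⇒ C
  [10] b1 r9: had r8 ⇒ C
  [11] b0 r8: had r0 ⇒ C
  [12] b1 r9: had r9 ⇒ H
  [13] b2 r0: had r0 ⇒ H

TRACE = E,C,E,H,C,C,C,C,E,C,C,C,H,H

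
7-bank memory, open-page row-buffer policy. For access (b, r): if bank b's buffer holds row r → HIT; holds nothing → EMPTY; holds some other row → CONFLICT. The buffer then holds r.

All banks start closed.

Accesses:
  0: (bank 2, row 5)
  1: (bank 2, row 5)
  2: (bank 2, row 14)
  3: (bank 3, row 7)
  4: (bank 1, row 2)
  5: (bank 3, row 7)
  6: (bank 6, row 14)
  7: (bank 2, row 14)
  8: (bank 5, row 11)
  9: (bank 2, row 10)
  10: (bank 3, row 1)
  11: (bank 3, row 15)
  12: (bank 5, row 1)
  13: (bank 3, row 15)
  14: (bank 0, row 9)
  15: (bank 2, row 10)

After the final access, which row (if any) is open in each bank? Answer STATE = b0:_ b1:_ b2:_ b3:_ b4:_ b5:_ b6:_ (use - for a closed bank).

#0 (2,5) E
#1 (2,5) H  (was 5)
#2 (2,14) C  (was 5)
#3 (3,7) E
#4 (1,2) E
#5 (3,7) H  (was 7)
#6 (6,14) E
#7 (2,14) H  (was 14)
#8 (5,11) E
#9 (2,10) C  (was 14)
#10 (3,1) C  (was 7)
#11 (3,15) C  (was 1)
#12 (5,1) C  (was 11)
#13 (3,15) H  (was 15)
#14 (0,9) E
#15 (2,10) H  (was 10)

STATE = b0:9 b1:2 b2:10 b3:15 b4:- b5:1 b6:14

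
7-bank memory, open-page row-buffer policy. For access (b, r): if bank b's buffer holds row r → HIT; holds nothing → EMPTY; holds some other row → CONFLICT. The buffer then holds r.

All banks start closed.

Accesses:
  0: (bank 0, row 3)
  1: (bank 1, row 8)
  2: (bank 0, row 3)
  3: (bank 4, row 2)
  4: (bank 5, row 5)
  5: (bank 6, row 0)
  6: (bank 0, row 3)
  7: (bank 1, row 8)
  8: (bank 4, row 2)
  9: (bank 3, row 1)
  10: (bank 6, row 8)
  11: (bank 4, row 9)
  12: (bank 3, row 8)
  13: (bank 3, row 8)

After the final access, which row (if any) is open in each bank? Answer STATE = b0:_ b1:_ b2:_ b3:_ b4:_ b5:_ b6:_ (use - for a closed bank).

STATE = b0:3 b1:8 b2:- b3:8 b4:9 b5:5 b6:8

step 0: bank0 None->3 [EMPTY]
step 1: bank1 None->8 [EMPTY]
step 2: bank0 3->3 [HIT]
step 3: bank4 None->2 [EMPTY]
step 4: bank5 None->5 [EMPTY]
step 5: bank6 None->0 [EMPTY]
step 6: bank0 3->3 [HIT]
step 7: bank1 8->8 [HIT]
step 8: bank4 2->2 [HIT]
step 9: bank3 None->1 [EMPTY]
step 10: bank6 0->8 [CONFLICT]
step 11: bank4 2->9 [CONFLICT]
step 12: bank3 1->8 [CONFLICT]
step 13: bank3 8->8 [HIT]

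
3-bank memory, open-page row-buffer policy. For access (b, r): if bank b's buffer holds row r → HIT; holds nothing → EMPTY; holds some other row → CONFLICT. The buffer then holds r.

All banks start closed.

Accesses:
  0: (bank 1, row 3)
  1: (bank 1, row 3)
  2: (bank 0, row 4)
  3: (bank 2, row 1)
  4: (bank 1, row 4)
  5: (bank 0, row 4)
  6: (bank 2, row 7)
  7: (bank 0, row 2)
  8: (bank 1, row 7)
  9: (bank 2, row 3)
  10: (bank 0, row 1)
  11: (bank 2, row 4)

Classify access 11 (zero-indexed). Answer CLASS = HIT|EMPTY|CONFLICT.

CLASS = CONFLICT

  [0] b1 r3: no row ⇒ E
  [1] b1 r3: had r3 ⇒ H
  [2] b0 r4: no row ⇒ E
  [3] b2 r1: no row ⇒ E
  [4] b1 r4: had r3 ⇒ C
  [5] b0 r4: had r4 ⇒ H
  [6] b2 r7: had r1 ⇒ C
  [7] b0 r2: had r4 ⇒ C
  [8] b1 r7: had r4 ⇒ C
  [9] b2 r3: had r7 ⇒ C
  [10] b0 r1: had r2 ⇒ C
  [11] b2 r4: had r3 ⇒ C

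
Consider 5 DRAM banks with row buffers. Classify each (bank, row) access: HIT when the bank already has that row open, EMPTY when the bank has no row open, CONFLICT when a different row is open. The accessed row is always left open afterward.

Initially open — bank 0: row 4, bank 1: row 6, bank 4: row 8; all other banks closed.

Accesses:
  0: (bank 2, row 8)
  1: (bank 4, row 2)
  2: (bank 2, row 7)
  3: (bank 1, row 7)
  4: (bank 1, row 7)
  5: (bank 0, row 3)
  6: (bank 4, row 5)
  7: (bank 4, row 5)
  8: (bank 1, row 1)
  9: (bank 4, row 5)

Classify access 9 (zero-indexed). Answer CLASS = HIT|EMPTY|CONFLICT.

step 0: bank2 None->8 [EMPTY]
step 1: bank4 8->2 [CONFLICT]
step 2: bank2 8->7 [CONFLICT]
step 3: bank1 6->7 [CONFLICT]
step 4: bank1 7->7 [HIT]
step 5: bank0 4->3 [CONFLICT]
step 6: bank4 2->5 [CONFLICT]
step 7: bank4 5->5 [HIT]
step 8: bank1 7->1 [CONFLICT]
step 9: bank4 5->5 [HIT]

CLASS = HIT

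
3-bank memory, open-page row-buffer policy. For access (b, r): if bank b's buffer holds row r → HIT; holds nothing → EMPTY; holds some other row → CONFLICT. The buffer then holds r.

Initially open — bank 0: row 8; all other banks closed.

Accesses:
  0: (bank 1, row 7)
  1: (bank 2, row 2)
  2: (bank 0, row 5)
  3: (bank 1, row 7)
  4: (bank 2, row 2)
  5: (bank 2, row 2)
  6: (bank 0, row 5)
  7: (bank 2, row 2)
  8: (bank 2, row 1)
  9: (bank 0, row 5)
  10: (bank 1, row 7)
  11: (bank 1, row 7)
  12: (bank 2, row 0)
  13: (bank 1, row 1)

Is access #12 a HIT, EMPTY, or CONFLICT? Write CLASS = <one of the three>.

  [0] b1 r7: no row ⇒ E
  [1] b2 r2: no row ⇒ E
  [2] b0 r5: had r8 ⇒ C
  [3] b1 r7: had r7 ⇒ H
  [4] b2 r2: had r2 ⇒ H
  [5] b2 r2: had r2 ⇒ H
  [6] b0 r5: had r5 ⇒ H
  [7] b2 r2: had r2 ⇒ H
  [8] b2 r1: had r2 ⇒ C
  [9] b0 r5: had r5 ⇒ H
  [10] b1 r7: had r7 ⇒ H
  [11] b1 r7: had r7 ⇒ H
  [12] b2 r0: had r1 ⇒ C
  [13] b1 r1: had r7 ⇒ C

CLASS = CONFLICT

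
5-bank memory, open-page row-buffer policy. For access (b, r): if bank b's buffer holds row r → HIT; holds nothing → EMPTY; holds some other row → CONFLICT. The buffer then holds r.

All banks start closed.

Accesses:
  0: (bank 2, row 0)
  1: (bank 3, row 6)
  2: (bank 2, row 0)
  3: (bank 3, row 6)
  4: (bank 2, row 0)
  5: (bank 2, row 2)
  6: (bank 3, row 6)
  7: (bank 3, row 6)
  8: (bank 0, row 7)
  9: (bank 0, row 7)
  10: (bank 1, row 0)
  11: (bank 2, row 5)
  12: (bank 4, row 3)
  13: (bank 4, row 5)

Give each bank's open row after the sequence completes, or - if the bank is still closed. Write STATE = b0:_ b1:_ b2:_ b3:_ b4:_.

STATE = b0:7 b1:0 b2:5 b3:6 b4:5

step 0: bank2 None->0 [EMPTY]
step 1: bank3 None->6 [EMPTY]
step 2: bank2 0->0 [HIT]
step 3: bank3 6->6 [HIT]
step 4: bank2 0->0 [HIT]
step 5: bank2 0->2 [CONFLICT]
step 6: bank3 6->6 [HIT]
step 7: bank3 6->6 [HIT]
step 8: bank0 None->7 [EMPTY]
step 9: bank0 7->7 [HIT]
step 10: bank1 None->0 [EMPTY]
step 11: bank2 2->5 [CONFLICT]
step 12: bank4 None->3 [EMPTY]
step 13: bank4 3->5 [CONFLICT]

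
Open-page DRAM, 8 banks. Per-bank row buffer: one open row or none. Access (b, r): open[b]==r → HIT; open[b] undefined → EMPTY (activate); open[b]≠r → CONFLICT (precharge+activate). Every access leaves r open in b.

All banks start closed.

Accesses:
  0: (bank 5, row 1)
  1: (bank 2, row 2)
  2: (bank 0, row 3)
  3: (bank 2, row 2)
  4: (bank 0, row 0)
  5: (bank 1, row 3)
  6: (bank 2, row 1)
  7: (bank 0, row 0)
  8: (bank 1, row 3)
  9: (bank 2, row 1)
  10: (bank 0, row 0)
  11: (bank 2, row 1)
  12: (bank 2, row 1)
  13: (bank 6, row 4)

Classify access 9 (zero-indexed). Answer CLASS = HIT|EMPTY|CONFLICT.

CLASS = HIT

#0 (5,1) E
#1 (2,2) E
#2 (0,3) E
#3 (2,2) H  (was 2)
#4 (0,0) C  (was 3)
#5 (1,3) E
#6 (2,1) C  (was 2)
#7 (0,0) H  (was 0)
#8 (1,3) H  (was 3)
#9 (2,1) H  (was 1)
#10 (0,0) H  (was 0)
#11 (2,1) H  (was 1)
#12 (2,1) H  (was 1)
#13 (6,4) E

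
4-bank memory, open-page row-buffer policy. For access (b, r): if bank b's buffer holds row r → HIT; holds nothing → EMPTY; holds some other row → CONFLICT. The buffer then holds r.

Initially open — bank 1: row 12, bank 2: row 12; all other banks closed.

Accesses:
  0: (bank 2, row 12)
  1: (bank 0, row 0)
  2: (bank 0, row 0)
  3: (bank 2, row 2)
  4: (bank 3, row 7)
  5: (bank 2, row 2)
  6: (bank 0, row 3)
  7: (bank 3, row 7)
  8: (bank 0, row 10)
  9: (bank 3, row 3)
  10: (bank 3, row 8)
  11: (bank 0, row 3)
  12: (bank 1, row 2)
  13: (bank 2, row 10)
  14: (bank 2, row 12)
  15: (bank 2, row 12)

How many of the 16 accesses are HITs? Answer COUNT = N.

  [0] b2 r12: had r12 ⇒ H
  [1] b0 r0: no row ⇒ E
  [2] b0 r0: had r0 ⇒ H
  [3] b2 r2: had r12 ⇒ C
  [4] b3 r7: no row ⇒ E
  [5] b2 r2: had r2 ⇒ H
  [6] b0 r3: had r0 ⇒ C
  [7] b3 r7: had r7 ⇒ H
  [8] b0 r10: had r3 ⇒ C
  [9] b3 r3: had r7 ⇒ C
  [10] b3 r8: had r3 ⇒ C
  [11] b0 r3: had r10 ⇒ C
  [12] b1 r2: had r12 ⇒ C
  [13] b2 r10: had r2 ⇒ C
  [14] b2 r12: had r10 ⇒ C
  [15] b2 r12: had r12 ⇒ H

COUNT = 5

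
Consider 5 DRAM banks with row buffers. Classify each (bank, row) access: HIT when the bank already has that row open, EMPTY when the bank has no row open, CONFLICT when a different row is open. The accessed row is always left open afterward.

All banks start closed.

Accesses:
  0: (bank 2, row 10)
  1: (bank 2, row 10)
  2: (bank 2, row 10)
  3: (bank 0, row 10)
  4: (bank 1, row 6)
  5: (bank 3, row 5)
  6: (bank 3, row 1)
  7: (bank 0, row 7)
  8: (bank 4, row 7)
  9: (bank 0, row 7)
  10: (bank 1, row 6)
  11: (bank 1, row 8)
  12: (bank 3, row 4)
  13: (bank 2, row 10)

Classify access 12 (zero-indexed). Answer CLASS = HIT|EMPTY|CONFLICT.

CLASS = CONFLICT

#0 (2,10) E
#1 (2,10) H  (was 10)
#2 (2,10) H  (was 10)
#3 (0,10) E
#4 (1,6) E
#5 (3,5) E
#6 (3,1) C  (was 5)
#7 (0,7) C  (was 10)
#8 (4,7) E
#9 (0,7) H  (was 7)
#10 (1,6) H  (was 6)
#11 (1,8) C  (was 6)
#12 (3,4) C  (was 1)
#13 (2,10) H  (was 10)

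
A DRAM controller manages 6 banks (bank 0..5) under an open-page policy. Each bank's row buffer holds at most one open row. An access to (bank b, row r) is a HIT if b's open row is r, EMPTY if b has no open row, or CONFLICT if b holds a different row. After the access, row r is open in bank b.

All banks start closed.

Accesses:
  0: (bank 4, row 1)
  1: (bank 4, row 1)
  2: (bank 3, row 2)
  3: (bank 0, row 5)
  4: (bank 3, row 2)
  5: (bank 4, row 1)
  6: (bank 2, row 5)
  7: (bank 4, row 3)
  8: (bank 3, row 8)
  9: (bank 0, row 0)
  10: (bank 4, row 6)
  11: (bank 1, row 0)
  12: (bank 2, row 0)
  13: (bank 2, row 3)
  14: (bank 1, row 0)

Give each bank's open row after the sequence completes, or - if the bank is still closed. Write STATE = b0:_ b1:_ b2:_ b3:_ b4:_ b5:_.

STATE = b0:0 b1:0 b2:3 b3:8 b4:6 b5:-

  [0] b4 r1: no row ⇒ E
  [1] b4 r1: had r1 ⇒ H
  [2] b3 r2: no row ⇒ E
  [3] b0 r5: no row ⇒ E
  [4] b3 r2: had r2 ⇒ H
  [5] b4 r1: had r1 ⇒ H
  [6] b2 r5: no row ⇒ E
  [7] b4 r3: had r1 ⇒ C
  [8] b3 r8: had r2 ⇒ C
  [9] b0 r0: had r5 ⇒ C
  [10] b4 r6: had r3 ⇒ C
  [11] b1 r0: no row ⇒ E
  [12] b2 r0: had r5 ⇒ C
  [13] b2 r3: had r0 ⇒ C
  [14] b1 r0: had r0 ⇒ H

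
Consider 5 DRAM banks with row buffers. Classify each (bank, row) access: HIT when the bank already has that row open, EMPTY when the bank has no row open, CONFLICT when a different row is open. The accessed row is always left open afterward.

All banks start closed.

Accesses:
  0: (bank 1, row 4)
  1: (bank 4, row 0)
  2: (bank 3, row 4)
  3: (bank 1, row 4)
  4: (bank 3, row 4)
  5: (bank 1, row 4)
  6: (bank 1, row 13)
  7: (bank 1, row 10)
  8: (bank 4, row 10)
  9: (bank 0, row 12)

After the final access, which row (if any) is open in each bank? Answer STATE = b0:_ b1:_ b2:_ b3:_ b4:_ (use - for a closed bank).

0: bank 1 row 4 — prev None → EMPTY
1: bank 4 row 0 — prev None → EMPTY
2: bank 3 row 4 — prev None → EMPTY
3: bank 1 row 4 — prev 4 → HIT
4: bank 3 row 4 — prev 4 → HIT
5: bank 1 row 4 — prev 4 → HIT
6: bank 1 row 13 — prev 4 → CONFLICT
7: bank 1 row 10 — prev 13 → CONFLICT
8: bank 4 row 10 — prev 0 → CONFLICT
9: bank 0 row 12 — prev None → EMPTY

STATE = b0:12 b1:10 b2:- b3:4 b4:10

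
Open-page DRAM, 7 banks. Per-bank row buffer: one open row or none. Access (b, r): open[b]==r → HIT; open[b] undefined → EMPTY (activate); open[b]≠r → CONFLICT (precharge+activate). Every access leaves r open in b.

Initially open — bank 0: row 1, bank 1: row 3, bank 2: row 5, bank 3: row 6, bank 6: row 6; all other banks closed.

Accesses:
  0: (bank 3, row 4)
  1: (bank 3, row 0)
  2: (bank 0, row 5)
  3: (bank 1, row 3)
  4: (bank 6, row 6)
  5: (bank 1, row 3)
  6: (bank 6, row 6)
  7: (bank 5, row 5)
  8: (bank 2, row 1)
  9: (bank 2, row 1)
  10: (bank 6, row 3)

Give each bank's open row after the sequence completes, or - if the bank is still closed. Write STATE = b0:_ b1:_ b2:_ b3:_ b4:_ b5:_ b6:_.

STATE = b0:5 b1:3 b2:1 b3:0 b4:- b5:5 b6:3

  [0] b3 r4: had r6 ⇒ C
  [1] b3 r0: had r4 ⇒ C
  [2] b0 r5: had r1 ⇒ C
  [3] b1 r3: had r3 ⇒ H
  [4] b6 r6: had r6 ⇒ H
  [5] b1 r3: had r3 ⇒ H
  [6] b6 r6: had r6 ⇒ H
  [7] b5 r5: no row ⇒ E
  [8] b2 r1: had r5 ⇒ C
  [9] b2 r1: had r1 ⇒ H
  [10] b6 r3: had r6 ⇒ C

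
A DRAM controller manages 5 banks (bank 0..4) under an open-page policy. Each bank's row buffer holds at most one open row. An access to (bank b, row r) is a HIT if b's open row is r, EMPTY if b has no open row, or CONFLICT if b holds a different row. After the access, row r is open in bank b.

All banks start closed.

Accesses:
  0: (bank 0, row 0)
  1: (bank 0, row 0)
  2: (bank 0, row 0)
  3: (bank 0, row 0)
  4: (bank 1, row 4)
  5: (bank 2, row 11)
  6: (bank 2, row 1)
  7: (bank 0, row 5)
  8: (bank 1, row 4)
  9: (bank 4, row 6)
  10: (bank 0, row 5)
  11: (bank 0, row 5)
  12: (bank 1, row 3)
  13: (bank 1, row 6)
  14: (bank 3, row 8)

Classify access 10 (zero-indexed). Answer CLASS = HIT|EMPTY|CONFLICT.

CLASS = HIT

0: bank 0 row 0 — prev None → EMPTY
1: bank 0 row 0 — prev 0 → HIT
2: bank 0 row 0 — prev 0 → HIT
3: bank 0 row 0 — prev 0 → HIT
4: bank 1 row 4 — prev None → EMPTY
5: bank 2 row 11 — prev None → EMPTY
6: bank 2 row 1 — prev 11 → CONFLICT
7: bank 0 row 5 — prev 0 → CONFLICT
8: bank 1 row 4 — prev 4 → HIT
9: bank 4 row 6 — prev None → EMPTY
10: bank 0 row 5 — prev 5 → HIT
11: bank 0 row 5 — prev 5 → HIT
12: bank 1 row 3 — prev 4 → CONFLICT
13: bank 1 row 6 — prev 3 → CONFLICT
14: bank 3 row 8 — prev None → EMPTY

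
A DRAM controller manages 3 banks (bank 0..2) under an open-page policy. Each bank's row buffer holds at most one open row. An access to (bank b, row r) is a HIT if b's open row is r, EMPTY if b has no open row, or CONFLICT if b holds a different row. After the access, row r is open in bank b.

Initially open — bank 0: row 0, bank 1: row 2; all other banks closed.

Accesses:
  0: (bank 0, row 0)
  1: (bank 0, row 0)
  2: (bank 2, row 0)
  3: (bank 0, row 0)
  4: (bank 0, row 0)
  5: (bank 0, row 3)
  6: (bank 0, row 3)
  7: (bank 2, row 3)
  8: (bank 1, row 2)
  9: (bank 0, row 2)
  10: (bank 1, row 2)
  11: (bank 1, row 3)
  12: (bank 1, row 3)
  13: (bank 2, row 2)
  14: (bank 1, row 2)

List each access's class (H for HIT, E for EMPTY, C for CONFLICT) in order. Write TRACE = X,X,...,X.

TRACE = H,H,E,H,H,C,H,C,H,C,H,C,H,C,C

step 0: bank0 0->0 [HIT]
step 1: bank0 0->0 [HIT]
step 2: bank2 None->0 [EMPTY]
step 3: bank0 0->0 [HIT]
step 4: bank0 0->0 [HIT]
step 5: bank0 0->3 [CONFLICT]
step 6: bank0 3->3 [HIT]
step 7: bank2 0->3 [CONFLICT]
step 8: bank1 2->2 [HIT]
step 9: bank0 3->2 [CONFLICT]
step 10: bank1 2->2 [HIT]
step 11: bank1 2->3 [CONFLICT]
step 12: bank1 3->3 [HIT]
step 13: bank2 3->2 [CONFLICT]
step 14: bank1 3->2 [CONFLICT]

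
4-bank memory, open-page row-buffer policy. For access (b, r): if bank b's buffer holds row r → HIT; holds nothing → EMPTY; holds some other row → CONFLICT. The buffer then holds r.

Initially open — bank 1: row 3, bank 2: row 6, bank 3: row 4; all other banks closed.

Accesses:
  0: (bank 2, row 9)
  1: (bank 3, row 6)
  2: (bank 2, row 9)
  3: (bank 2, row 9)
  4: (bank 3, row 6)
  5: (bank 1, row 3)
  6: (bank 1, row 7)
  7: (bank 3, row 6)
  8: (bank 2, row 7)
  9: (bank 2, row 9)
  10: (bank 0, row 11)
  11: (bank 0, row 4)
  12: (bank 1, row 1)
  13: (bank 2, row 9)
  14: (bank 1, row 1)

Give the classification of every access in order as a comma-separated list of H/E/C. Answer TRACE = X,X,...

TRACE = C,C,H,H,H,H,C,H,C,C,E,C,C,H,H

  [0] b2 r9: had r6 ⇒ C
  [1] b3 r6: had r4 ⇒ C
  [2] b2 r9: had r9 ⇒ H
  [3] b2 r9: had r9 ⇒ H
  [4] b3 r6: had r6 ⇒ H
  [5] b1 r3: had r3 ⇒ H
  [6] b1 r7: had r3 ⇒ C
  [7] b3 r6: had r6 ⇒ H
  [8] b2 r7: had r9 ⇒ C
  [9] b2 r9: had r7 ⇒ C
  [10] b0 r11: no row ⇒ E
  [11] b0 r4: had r11 ⇒ C
  [12] b1 r1: had r7 ⇒ C
  [13] b2 r9: had r9 ⇒ H
  [14] b1 r1: had r1 ⇒ H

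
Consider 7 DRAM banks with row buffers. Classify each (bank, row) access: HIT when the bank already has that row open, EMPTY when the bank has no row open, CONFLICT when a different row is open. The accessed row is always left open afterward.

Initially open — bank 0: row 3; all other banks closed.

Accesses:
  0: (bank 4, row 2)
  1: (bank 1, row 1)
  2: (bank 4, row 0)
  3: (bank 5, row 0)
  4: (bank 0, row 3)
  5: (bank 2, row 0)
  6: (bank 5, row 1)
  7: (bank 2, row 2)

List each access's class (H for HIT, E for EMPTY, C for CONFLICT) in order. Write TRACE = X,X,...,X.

step 0: bank4 None->2 [EMPTY]
step 1: bank1 None->1 [EMPTY]
step 2: bank4 2->0 [CONFLICT]
step 3: bank5 None->0 [EMPTY]
step 4: bank0 3->3 [HIT]
step 5: bank2 None->0 [EMPTY]
step 6: bank5 0->1 [CONFLICT]
step 7: bank2 0->2 [CONFLICT]

TRACE = E,E,C,E,H,E,C,C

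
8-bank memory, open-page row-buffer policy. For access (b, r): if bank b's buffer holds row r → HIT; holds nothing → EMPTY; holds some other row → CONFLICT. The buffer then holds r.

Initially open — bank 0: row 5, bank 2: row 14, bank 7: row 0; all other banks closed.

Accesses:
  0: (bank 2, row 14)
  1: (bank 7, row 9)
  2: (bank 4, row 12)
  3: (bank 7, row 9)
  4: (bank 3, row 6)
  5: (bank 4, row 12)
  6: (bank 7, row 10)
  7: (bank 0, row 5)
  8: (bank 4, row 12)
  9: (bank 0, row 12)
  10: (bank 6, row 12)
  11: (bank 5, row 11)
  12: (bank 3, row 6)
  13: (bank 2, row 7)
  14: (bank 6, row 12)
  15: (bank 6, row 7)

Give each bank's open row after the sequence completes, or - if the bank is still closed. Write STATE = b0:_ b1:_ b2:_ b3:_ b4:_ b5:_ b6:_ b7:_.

#0 (2,14) H  (was 14)
#1 (7,9) C  (was 0)
#2 (4,12) E
#3 (7,9) H  (was 9)
#4 (3,6) E
#5 (4,12) H  (was 12)
#6 (7,10) C  (was 9)
#7 (0,5) H  (was 5)
#8 (4,12) H  (was 12)
#9 (0,12) C  (was 5)
#10 (6,12) E
#11 (5,11) E
#12 (3,6) H  (was 6)
#13 (2,7) C  (was 14)
#14 (6,12) H  (was 12)
#15 (6,7) C  (was 12)

STATE = b0:12 b1:- b2:7 b3:6 b4:12 b5:11 b6:7 b7:10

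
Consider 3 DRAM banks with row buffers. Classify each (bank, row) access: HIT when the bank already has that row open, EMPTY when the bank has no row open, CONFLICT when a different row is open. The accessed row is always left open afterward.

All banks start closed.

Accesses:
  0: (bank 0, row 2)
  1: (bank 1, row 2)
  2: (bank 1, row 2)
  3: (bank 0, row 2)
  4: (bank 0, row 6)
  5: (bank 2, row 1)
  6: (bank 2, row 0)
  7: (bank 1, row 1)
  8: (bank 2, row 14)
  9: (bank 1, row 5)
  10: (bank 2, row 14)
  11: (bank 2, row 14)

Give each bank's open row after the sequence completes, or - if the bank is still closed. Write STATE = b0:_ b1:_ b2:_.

STATE = b0:6 b1:5 b2:14

  [0] b0 r2: no row ⇒ E
  [1] b1 r2: no row ⇒ E
  [2] b1 r2: had r2 ⇒ H
  [3] b0 r2: had r2 ⇒ H
  [4] b0 r6: had r2 ⇒ C
  [5] b2 r1: no row ⇒ E
  [6] b2 r0: had r1 ⇒ C
  [7] b1 r1: had r2 ⇒ C
  [8] b2 r14: had r0 ⇒ C
  [9] b1 r5: had r1 ⇒ C
  [10] b2 r14: had r14 ⇒ H
  [11] b2 r14: had r14 ⇒ H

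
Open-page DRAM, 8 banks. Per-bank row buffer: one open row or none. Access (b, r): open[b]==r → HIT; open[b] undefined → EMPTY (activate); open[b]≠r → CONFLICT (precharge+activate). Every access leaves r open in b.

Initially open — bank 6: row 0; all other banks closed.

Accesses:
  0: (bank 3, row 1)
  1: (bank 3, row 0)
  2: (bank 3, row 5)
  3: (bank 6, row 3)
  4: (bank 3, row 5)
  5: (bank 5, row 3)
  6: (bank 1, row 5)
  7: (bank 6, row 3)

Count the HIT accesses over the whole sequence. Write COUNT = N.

  [0] b3 r1: no row ⇒ E
  [1] b3 r0: had r1 ⇒ C
  [2] b3 r5: had r0 ⇒ C
  [3] b6 r3: had r0 ⇒ C
  [4] b3 r5: had r5 ⇒ H
  [5] b5 r3: no row ⇒ E
  [6] b1 r5: no row ⇒ E
  [7] b6 r3: had r3 ⇒ H

COUNT = 2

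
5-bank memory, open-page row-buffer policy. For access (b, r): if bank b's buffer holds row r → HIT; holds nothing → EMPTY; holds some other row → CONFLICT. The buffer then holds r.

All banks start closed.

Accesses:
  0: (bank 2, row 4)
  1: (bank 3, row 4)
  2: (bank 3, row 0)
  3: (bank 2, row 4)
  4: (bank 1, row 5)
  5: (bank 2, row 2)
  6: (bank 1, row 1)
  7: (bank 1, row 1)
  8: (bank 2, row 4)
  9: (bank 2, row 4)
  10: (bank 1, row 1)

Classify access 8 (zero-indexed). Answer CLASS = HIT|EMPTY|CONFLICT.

CLASS = CONFLICT

#0 (2,4) E
#1 (3,4) E
#2 (3,0) C  (was 4)
#3 (2,4) H  (was 4)
#4 (1,5) E
#5 (2,2) C  (was 4)
#6 (1,1) C  (was 5)
#7 (1,1) H  (was 1)
#8 (2,4) C  (was 2)
#9 (2,4) H  (was 4)
#10 (1,1) H  (was 1)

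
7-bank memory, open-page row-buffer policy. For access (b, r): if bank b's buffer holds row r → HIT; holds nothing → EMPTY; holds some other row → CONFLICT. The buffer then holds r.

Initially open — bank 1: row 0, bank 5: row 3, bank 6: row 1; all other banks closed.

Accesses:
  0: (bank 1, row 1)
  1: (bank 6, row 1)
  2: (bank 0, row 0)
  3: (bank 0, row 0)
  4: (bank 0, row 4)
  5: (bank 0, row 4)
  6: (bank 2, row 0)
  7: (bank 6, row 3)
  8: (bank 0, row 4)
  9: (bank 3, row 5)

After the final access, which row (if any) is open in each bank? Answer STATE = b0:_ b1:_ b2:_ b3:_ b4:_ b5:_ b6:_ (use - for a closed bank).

0: bank 1 row 1 — prev 0 → CONFLICT
1: bank 6 row 1 — prev 1 → HIT
2: bank 0 row 0 — prev None → EMPTY
3: bank 0 row 0 — prev 0 → HIT
4: bank 0 row 4 — prev 0 → CONFLICT
5: bank 0 row 4 — prev 4 → HIT
6: bank 2 row 0 — prev None → EMPTY
7: bank 6 row 3 — prev 1 → CONFLICT
8: bank 0 row 4 — prev 4 → HIT
9: bank 3 row 5 — prev None → EMPTY

STATE = b0:4 b1:1 b2:0 b3:5 b4:- b5:3 b6:3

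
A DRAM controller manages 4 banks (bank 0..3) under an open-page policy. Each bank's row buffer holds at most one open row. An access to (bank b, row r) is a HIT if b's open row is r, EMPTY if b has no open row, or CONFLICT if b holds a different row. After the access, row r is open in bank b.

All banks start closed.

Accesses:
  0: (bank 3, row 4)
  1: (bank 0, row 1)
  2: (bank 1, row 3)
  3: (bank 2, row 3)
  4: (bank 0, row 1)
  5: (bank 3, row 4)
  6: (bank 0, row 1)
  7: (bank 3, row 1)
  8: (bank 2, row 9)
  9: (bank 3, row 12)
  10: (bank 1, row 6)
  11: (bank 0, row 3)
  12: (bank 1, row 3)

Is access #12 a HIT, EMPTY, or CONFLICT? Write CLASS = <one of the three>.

0: bank 3 row 4 — prev None → EMPTY
1: bank 0 row 1 — prev None → EMPTY
2: bank 1 row 3 — prev None → EMPTY
3: bank 2 row 3 — prev None → EMPTY
4: bank 0 row 1 — prev 1 → HIT
5: bank 3 row 4 — prev 4 → HIT
6: bank 0 row 1 — prev 1 → HIT
7: bank 3 row 1 — prev 4 → CONFLICT
8: bank 2 row 9 — prev 3 → CONFLICT
9: bank 3 row 12 — prev 1 → CONFLICT
10: bank 1 row 6 — prev 3 → CONFLICT
11: bank 0 row 3 — prev 1 → CONFLICT
12: bank 1 row 3 — prev 6 → CONFLICT

CLASS = CONFLICT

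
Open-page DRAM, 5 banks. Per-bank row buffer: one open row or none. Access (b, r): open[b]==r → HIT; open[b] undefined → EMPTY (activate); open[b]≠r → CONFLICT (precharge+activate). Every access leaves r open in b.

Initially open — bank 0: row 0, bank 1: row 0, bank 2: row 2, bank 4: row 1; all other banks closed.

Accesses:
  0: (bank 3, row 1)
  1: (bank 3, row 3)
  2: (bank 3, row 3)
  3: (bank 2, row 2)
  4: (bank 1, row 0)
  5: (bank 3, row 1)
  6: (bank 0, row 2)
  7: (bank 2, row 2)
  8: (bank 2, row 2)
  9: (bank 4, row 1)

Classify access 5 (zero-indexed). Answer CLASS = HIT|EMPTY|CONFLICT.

CLASS = CONFLICT

#0 (3,1) E
#1 (3,3) C  (was 1)
#2 (3,3) H  (was 3)
#3 (2,2) H  (was 2)
#4 (1,0) H  (was 0)
#5 (3,1) C  (was 3)
#6 (0,2) C  (was 0)
#7 (2,2) H  (was 2)
#8 (2,2) H  (was 2)
#9 (4,1) H  (was 1)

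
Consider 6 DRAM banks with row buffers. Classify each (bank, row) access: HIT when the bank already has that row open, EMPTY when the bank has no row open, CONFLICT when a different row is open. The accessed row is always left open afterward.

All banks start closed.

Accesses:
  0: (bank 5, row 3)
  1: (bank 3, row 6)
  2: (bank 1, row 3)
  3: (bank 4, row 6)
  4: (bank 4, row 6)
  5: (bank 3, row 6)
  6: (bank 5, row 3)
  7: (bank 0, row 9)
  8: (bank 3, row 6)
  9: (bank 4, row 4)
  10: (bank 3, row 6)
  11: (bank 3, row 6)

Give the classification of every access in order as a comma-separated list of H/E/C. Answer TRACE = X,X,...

step 0: bank5 None->3 [EMPTY]
step 1: bank3 None->6 [EMPTY]
step 2: bank1 None->3 [EMPTY]
step 3: bank4 None->6 [EMPTY]
step 4: bank4 6->6 [HIT]
step 5: bank3 6->6 [HIT]
step 6: bank5 3->3 [HIT]
step 7: bank0 None->9 [EMPTY]
step 8: bank3 6->6 [HIT]
step 9: bank4 6->4 [CONFLICT]
step 10: bank3 6->6 [HIT]
step 11: bank3 6->6 [HIT]

TRACE = E,E,E,E,H,H,H,E,H,C,H,H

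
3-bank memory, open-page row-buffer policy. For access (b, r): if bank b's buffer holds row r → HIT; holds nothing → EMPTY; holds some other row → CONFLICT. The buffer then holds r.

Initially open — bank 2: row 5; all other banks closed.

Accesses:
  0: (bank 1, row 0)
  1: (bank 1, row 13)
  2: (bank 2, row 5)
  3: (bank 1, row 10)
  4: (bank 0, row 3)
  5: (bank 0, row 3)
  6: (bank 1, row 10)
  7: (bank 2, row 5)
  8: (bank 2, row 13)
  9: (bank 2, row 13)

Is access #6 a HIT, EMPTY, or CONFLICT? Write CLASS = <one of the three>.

CLASS = HIT

0: bank 1 row 0 — prev None → EMPTY
1: bank 1 row 13 — prev 0 → CONFLICT
2: bank 2 row 5 — prev 5 → HIT
3: bank 1 row 10 — prev 13 → CONFLICT
4: bank 0 row 3 — prev None → EMPTY
5: bank 0 row 3 — prev 3 → HIT
6: bank 1 row 10 — prev 10 → HIT
7: bank 2 row 5 — prev 5 → HIT
8: bank 2 row 13 — prev 5 → CONFLICT
9: bank 2 row 13 — prev 13 → HIT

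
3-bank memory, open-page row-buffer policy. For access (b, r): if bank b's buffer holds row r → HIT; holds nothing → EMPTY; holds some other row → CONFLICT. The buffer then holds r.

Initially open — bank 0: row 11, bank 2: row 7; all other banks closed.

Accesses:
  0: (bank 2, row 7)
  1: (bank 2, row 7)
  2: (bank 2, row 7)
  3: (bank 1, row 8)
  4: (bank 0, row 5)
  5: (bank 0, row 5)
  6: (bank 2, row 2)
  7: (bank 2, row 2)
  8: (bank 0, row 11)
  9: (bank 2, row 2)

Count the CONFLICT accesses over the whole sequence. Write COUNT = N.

COUNT = 3

step 0: bank2 7->7 [HIT]
step 1: bank2 7->7 [HIT]
step 2: bank2 7->7 [HIT]
step 3: bank1 None->8 [EMPTY]
step 4: bank0 11->5 [CONFLICT]
step 5: bank0 5->5 [HIT]
step 6: bank2 7->2 [CONFLICT]
step 7: bank2 2->2 [HIT]
step 8: bank0 5->11 [CONFLICT]
step 9: bank2 2->2 [HIT]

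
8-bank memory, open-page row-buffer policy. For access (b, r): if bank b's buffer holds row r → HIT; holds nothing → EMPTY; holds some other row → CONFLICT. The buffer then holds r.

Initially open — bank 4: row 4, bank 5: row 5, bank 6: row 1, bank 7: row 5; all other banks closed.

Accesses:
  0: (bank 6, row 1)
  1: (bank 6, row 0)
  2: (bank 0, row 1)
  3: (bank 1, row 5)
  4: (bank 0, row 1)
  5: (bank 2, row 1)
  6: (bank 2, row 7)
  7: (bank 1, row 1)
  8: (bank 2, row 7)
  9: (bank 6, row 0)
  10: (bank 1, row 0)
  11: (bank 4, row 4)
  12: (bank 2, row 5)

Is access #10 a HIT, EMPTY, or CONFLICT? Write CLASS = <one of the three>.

#0 (6,1) H  (was 1)
#1 (6,0) C  (was 1)
#2 (0,1) E
#3 (1,5) E
#4 (0,1) H  (was 1)
#5 (2,1) E
#6 (2,7) C  (was 1)
#7 (1,1) C  (was 5)
#8 (2,7) H  (was 7)
#9 (6,0) H  (was 0)
#10 (1,0) C  (was 1)
#11 (4,4) H  (was 4)
#12 (2,5) C  (was 7)

CLASS = CONFLICT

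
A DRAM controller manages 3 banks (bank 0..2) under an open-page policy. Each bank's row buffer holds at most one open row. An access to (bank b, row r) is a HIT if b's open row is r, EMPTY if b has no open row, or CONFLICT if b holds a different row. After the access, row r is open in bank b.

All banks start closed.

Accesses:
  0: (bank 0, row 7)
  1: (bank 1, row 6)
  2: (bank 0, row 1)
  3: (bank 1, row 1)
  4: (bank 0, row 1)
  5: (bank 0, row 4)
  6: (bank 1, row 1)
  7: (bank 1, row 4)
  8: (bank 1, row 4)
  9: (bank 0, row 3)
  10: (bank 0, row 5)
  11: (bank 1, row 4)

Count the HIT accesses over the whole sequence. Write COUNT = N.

COUNT = 4

  [0] b0 r7: no row ⇒ E
  [1] b1 r6: no row ⇒ E
  [2] b0 r1: had r7 ⇒ C
  [3] b1 r1: had r6 ⇒ C
  [4] b0 r1: had r1 ⇒ H
  [5] b0 r4: had r1 ⇒ C
  [6] b1 r1: had r1 ⇒ H
  [7] b1 r4: had r1 ⇒ C
  [8] b1 r4: had r4 ⇒ H
  [9] b0 r3: had r4 ⇒ C
  [10] b0 r5: had r3 ⇒ C
  [11] b1 r4: had r4 ⇒ H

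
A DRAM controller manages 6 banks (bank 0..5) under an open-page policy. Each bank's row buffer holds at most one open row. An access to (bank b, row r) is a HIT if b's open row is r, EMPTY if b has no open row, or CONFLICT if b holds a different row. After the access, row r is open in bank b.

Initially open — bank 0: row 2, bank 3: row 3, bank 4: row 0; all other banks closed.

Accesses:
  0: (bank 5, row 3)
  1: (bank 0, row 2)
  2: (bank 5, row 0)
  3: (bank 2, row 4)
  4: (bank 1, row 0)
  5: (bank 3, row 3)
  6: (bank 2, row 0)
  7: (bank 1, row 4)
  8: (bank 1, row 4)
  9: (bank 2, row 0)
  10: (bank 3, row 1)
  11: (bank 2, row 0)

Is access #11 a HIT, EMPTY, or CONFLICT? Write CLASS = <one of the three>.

CLASS = HIT

  [0] b5 r3: no row ⇒ E
  [1] b0 r2: had r2 ⇒ H
  [2] b5 r0: had r3 ⇒ C
  [3] b2 r4: no row ⇒ E
  [4] b1 r0: no row ⇒ E
  [5] b3 r3: had r3 ⇒ H
  [6] b2 r0: had r4 ⇒ C
  [7] b1 r4: had r0 ⇒ C
  [8] b1 r4: had r4 ⇒ H
  [9] b2 r0: had r0 ⇒ H
  [10] b3 r1: had r3 ⇒ C
  [11] b2 r0: had r0 ⇒ H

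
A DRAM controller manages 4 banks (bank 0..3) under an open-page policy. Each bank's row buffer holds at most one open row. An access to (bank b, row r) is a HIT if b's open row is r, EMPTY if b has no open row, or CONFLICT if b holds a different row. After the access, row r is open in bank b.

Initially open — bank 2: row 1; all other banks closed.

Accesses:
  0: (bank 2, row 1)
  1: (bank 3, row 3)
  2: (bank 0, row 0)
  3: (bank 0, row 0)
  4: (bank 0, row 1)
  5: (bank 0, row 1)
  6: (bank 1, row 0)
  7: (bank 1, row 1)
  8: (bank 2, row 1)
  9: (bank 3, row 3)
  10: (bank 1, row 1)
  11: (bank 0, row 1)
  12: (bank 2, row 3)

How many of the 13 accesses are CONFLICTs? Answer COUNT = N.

  [0] b2 r1: had r1 ⇒ H
  [1] b3 r3: no row ⇒ E
  [2] b0 r0: no row ⇒ E
  [3] b0 r0: had r0 ⇒ H
  [4] b0 r1: had r0 ⇒ C
  [5] b0 r1: had r1 ⇒ H
  [6] b1 r0: no row ⇒ E
  [7] b1 r1: had r0 ⇒ C
  [8] b2 r1: had r1 ⇒ H
  [9] b3 r3: had r3 ⇒ H
  [10] b1 r1: had r1 ⇒ H
  [11] b0 r1: had r1 ⇒ H
  [12] b2 r3: had r1 ⇒ C

COUNT = 3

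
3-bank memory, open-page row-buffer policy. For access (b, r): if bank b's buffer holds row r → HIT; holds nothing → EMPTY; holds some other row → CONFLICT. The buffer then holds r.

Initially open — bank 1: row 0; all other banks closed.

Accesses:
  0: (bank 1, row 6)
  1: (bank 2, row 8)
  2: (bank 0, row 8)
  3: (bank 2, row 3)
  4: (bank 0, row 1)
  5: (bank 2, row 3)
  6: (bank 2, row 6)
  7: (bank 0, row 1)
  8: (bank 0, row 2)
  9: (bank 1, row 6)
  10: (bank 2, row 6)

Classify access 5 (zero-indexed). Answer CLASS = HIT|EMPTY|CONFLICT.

CLASS = HIT

  [0] b1 r6: had r0 ⇒ C
  [1] b2 r8: no row ⇒ E
  [2] b0 r8: no row ⇒ E
  [3] b2 r3: had r8 ⇒ C
  [4] b0 r1: had r8 ⇒ C
  [5] b2 r3: had r3 ⇒ H
  [6] b2 r6: had r3 ⇒ C
  [7] b0 r1: had r1 ⇒ H
  [8] b0 r2: had r1 ⇒ C
  [9] b1 r6: had r6 ⇒ H
  [10] b2 r6: had r6 ⇒ H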